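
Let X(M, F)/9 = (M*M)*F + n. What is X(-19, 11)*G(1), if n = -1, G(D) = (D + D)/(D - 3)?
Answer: -35730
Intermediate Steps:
G(D) = 2*D/(-3 + D) (G(D) = (2*D)/(-3 + D) = 2*D/(-3 + D))
X(M, F) = -9 + 9*F*M**2 (X(M, F) = 9*((M*M)*F - 1) = 9*(M**2*F - 1) = 9*(F*M**2 - 1) = 9*(-1 + F*M**2) = -9 + 9*F*M**2)
X(-19, 11)*G(1) = (-9 + 9*11*(-19)**2)*(2*1/(-3 + 1)) = (-9 + 9*11*361)*(2*1/(-2)) = (-9 + 35739)*(2*1*(-1/2)) = 35730*(-1) = -35730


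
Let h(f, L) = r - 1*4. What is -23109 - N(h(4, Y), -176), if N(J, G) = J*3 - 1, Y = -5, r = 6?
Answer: -23114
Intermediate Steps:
h(f, L) = 2 (h(f, L) = 6 - 1*4 = 6 - 4 = 2)
N(J, G) = -1 + 3*J (N(J, G) = 3*J - 1 = -1 + 3*J)
-23109 - N(h(4, Y), -176) = -23109 - (-1 + 3*2) = -23109 - (-1 + 6) = -23109 - 1*5 = -23109 - 5 = -23114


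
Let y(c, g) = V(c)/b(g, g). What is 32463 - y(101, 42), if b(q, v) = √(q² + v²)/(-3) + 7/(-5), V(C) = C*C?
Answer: 45169954/1393 + 510050*√2/1393 ≈ 32944.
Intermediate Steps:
V(C) = C²
b(q, v) = -7/5 - √(q² + v²)/3 (b(q, v) = √(q² + v²)*(-⅓) + 7*(-⅕) = -√(q² + v²)/3 - 7/5 = -7/5 - √(q² + v²)/3)
y(c, g) = c²/(-7/5 - √2*√(g²)/3) (y(c, g) = c²/(-7/5 - √(g² + g²)/3) = c²/(-7/5 - √2*√(g²)/3))
32463 - y(101, 42) = 32463 - (-15)*101²/(21 + 5*√2*√(42²)) = 32463 - (-15)*10201/(21 + 5*√2*√1764) = 32463 - (-15)*10201/(21 + 5*√2*42) = 32463 - (-15)*10201/(21 + 210*√2) = 32463 - (-153015)/(21 + 210*√2) = 32463 + 153015/(21 + 210*√2)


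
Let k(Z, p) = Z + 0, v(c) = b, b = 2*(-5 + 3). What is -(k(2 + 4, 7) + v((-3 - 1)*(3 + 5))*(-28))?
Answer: -118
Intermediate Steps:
b = -4 (b = 2*(-2) = -4)
v(c) = -4
k(Z, p) = Z
-(k(2 + 4, 7) + v((-3 - 1)*(3 + 5))*(-28)) = -((2 + 4) - 4*(-28)) = -(6 + 112) = -1*118 = -118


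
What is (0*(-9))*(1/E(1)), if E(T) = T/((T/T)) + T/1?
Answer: 0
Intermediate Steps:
E(T) = 2*T (E(T) = T/1 + T*1 = T*1 + T = T + T = 2*T)
(0*(-9))*(1/E(1)) = (0*(-9))*(1/(2*1)) = 0*(1/2) = 0*(1*(½)) = 0*(½) = 0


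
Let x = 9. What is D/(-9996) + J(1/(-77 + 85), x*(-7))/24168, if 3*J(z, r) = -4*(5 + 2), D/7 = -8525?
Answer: 25752359/4313988 ≈ 5.9695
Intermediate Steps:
D = -59675 (D = 7*(-8525) = -59675)
J(z, r) = -28/3 (J(z, r) = (-4*(5 + 2))/3 = (-4*7)/3 = (⅓)*(-28) = -28/3)
D/(-9996) + J(1/(-77 + 85), x*(-7))/24168 = -59675/(-9996) - 28/3/24168 = -59675*(-1/9996) - 28/3*1/24168 = 8525/1428 - 7/18126 = 25752359/4313988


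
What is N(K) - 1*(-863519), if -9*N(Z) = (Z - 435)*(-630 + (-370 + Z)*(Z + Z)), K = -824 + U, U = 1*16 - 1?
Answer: 264452191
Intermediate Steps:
U = 15 (U = 16 - 1 = 15)
K = -809 (K = -824 + 15 = -809)
N(Z) = -(-630 + 2*Z*(-370 + Z))*(-435 + Z)/9 (N(Z) = -(Z - 435)*(-630 + (-370 + Z)*(Z + Z))/9 = -(-435 + Z)*(-630 + (-370 + Z)*(2*Z))/9 = -(-435 + Z)*(-630 + 2*Z*(-370 + Z))/9 = -(-630 + 2*Z*(-370 + Z))*(-435 + Z)/9)
N(K) - 1*(-863519) = (-30450 - 107090/3*(-809) - 2/9*(-809)**3 + (1610/9)*(-809)**2) - 1*(-863519) = (-30450 + 86635810/3 - 2/9*(-529475129) + (1610/9)*654481) + 863519 = (-30450 + 86635810/3 + 1058950258/9 + 1053714410/9) + 863519 = 263588672 + 863519 = 264452191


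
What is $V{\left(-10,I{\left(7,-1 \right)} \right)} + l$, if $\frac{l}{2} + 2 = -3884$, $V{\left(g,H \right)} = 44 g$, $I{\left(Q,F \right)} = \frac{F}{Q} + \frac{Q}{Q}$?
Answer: $-8212$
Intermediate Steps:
$I{\left(Q,F \right)} = 1 + \frac{F}{Q}$ ($I{\left(Q,F \right)} = \frac{F}{Q} + 1 = 1 + \frac{F}{Q}$)
$l = -7772$ ($l = -4 + 2 \left(-3884\right) = -4 - 7768 = -7772$)
$V{\left(-10,I{\left(7,-1 \right)} \right)} + l = 44 \left(-10\right) - 7772 = -440 - 7772 = -8212$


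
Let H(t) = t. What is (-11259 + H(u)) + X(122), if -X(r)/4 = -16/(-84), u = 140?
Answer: -233515/21 ≈ -11120.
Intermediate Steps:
X(r) = -16/21 (X(r) = -(-64)/(-84) = -(-64)*(-1)/84 = -4*4/21 = -16/21)
(-11259 + H(u)) + X(122) = (-11259 + 140) - 16/21 = -11119 - 16/21 = -233515/21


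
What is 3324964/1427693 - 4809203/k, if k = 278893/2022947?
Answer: -13889685594129122161/398173583849 ≈ -3.4884e+7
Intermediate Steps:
k = 278893/2022947 (k = 278893*(1/2022947) = 278893/2022947 ≈ 0.13786)
3324964/1427693 - 4809203/k = 3324964/1427693 - 4809203/278893/2022947 = 3324964*(1/1427693) - 4809203*2022947/278893 = 3324964/1427693 - 9728762781241/278893 = -13889685594129122161/398173583849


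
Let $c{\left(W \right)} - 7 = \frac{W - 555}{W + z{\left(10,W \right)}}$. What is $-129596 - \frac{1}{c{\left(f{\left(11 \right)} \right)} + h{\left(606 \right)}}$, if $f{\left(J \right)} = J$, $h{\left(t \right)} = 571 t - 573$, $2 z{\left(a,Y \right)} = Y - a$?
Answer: $- \frac{1029574385255}{7944492} \approx -1.296 \cdot 10^{5}$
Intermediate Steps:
$z{\left(a,Y \right)} = \frac{Y}{2} - \frac{a}{2}$ ($z{\left(a,Y \right)} = \frac{Y - a}{2} = \frac{Y}{2} - \frac{a}{2}$)
$h{\left(t \right)} = -573 + 571 t$
$c{\left(W \right)} = 7 + \frac{-555 + W}{-5 + \frac{3 W}{2}}$ ($c{\left(W \right)} = 7 + \frac{W - 555}{W + \left(\frac{W}{2} - 5\right)} = 7 + \frac{-555 + W}{W + \left(\frac{W}{2} - 5\right)} = 7 + \frac{-555 + W}{W + \left(-5 + \frac{W}{2}\right)} = 7 + \frac{-555 + W}{-5 + \frac{3 W}{2}}$)
$-129596 - \frac{1}{c{\left(f{\left(11 \right)} \right)} + h{\left(606 \right)}} = -129596 - \frac{1}{\frac{-1180 + 23 \cdot 11}{-10 + 3 \cdot 11} + \left(-573 + 571 \cdot 606\right)} = -129596 - \frac{1}{\frac{-1180 + 253}{-10 + 33} + \left(-573 + 346026\right)} = -129596 - \frac{1}{\frac{1}{23} \left(-927\right) + 345453} = -129596 - \frac{1}{- \frac{927}{23} + 345453} = -129596 - \frac{1}{\frac{7944492}{23}} = -129596 - \frac{23}{7944492} = - \frac{1029574385255}{7944492}$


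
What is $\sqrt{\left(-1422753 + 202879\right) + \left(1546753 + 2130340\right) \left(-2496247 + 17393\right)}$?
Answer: $16 i \sqrt{35605382466} \approx 3.0191 \cdot 10^{6} i$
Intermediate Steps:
$\sqrt{\left(-1422753 + 202879\right) + \left(1546753 + 2130340\right) \left(-2496247 + 17393\right)} = \sqrt{-1219874 + 3677093 \left(-2478854\right)} = \sqrt{-1219874 - 9114976691422} = \sqrt{-9114977911296} = 16 i \sqrt{35605382466}$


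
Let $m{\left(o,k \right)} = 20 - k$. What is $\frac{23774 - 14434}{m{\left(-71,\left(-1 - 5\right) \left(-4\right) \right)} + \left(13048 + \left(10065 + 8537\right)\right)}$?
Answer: $\frac{4670}{15823} \approx 0.29514$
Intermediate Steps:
$\frac{23774 - 14434}{m{\left(-71,\left(-1 - 5\right) \left(-4\right) \right)} + \left(13048 + \left(10065 + 8537\right)\right)} = \frac{23774 - 14434}{\left(20 - \left(-1 - 5\right) \left(-4\right)\right) + \left(13048 + \left(10065 + 8537\right)\right)} = \frac{9340}{\left(20 - \left(-6\right) \left(-4\right)\right) + \left(13048 + 18602\right)} = \frac{9340}{\left(20 - 24\right) + 31650} = \frac{9340}{-4 + 31650} = \frac{9340}{31646} = 9340 \cdot \frac{1}{31646} = \frac{4670}{15823}$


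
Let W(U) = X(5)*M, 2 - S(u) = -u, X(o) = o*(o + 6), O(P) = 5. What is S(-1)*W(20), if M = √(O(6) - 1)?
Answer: 110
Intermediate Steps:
X(o) = o*(6 + o)
S(u) = 2 + u (S(u) = 2 - (-1)*u = 2 + u)
M = 2 (M = √(5 - 1) = √4 = 2)
W(U) = 110 (W(U) = (5*(6 + 5))*2 = (5*11)*2 = 55*2 = 110)
S(-1)*W(20) = (2 - 1)*110 = 1*110 = 110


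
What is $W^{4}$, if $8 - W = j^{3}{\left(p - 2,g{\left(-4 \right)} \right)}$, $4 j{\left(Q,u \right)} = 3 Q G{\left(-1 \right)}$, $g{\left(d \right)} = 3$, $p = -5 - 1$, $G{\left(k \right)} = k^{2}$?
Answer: $2517630976$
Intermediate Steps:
$p = -6$
$j{\left(Q,u \right)} = \frac{3 Q}{4}$ ($j{\left(Q,u \right)} = \frac{3 Q \left(-1\right)^{2}}{4} = \frac{3 Q 1}{4} = \frac{3 Q}{4}$)
$W = 224$ ($W = 8 - \left(\frac{3 \left(-6 - 2\right)}{4}\right)^{3} = 8 - \left(\frac{3}{4} \left(-8\right)\right)^{3} = 8 - \left(-6\right)^{3} = 8 - -216 = 8 + 216 = 224$)
$W^{4} = 224^{4} = 2517630976$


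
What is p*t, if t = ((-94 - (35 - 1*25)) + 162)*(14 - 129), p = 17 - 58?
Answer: 273470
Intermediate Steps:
p = -41
t = -6670 (t = ((-94 - (35 - 25)) + 162)*(-115) = ((-94 - 1*10) + 162)*(-115) = ((-94 - 10) + 162)*(-115) = (-104 + 162)*(-115) = 58*(-115) = -6670)
p*t = -41*(-6670) = 273470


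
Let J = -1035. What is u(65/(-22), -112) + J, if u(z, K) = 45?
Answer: -990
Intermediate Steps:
u(65/(-22), -112) + J = 45 - 1035 = -990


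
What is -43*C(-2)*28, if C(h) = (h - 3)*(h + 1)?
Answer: -6020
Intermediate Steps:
C(h) = (1 + h)*(-3 + h) (C(h) = (-3 + h)*(1 + h) = (1 + h)*(-3 + h))
-43*C(-2)*28 = -43*(-3 + (-2)**2 - 2*(-2))*28 = -43*(-3 + 4 + 4)*28 = -43*5*28 = -215*28 = -6020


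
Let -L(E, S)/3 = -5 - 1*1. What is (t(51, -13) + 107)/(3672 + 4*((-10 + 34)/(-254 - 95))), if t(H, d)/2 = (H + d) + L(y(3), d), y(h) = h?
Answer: 25477/427144 ≈ 0.059645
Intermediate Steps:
L(E, S) = 18 (L(E, S) = -3*(-5 - 1*1) = -3*(-5 - 1) = -3*(-6) = 18)
t(H, d) = 36 + 2*H + 2*d (t(H, d) = 2*((H + d) + 18) = 2*(18 + H + d) = 36 + 2*H + 2*d)
(t(51, -13) + 107)/(3672 + 4*((-10 + 34)/(-254 - 95))) = ((36 + 2*51 + 2*(-13)) + 107)/(3672 + 4*((-10 + 34)/(-254 - 95))) = ((36 + 102 - 26) + 107)/(3672 + 4*(24/(-349))) = (112 + 107)/(3672 + 4*(24*(-1/349))) = 219/(3672 + 4*(-24/349)) = 219/(3672 - 96/349) = 219/(1281432/349) = 219*(349/1281432) = 25477/427144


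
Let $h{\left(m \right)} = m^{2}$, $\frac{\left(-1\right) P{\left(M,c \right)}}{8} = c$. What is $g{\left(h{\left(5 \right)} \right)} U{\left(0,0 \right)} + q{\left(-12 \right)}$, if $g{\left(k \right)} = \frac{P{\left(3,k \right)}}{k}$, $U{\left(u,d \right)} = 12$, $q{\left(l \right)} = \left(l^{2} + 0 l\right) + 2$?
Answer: $50$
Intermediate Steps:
$P{\left(M,c \right)} = - 8 c$
$q{\left(l \right)} = 2 + l^{2}$ ($q{\left(l \right)} = \left(l^{2} + 0\right) + 2 = l^{2} + 2 = 2 + l^{2}$)
$g{\left(k \right)} = -8$ ($g{\left(k \right)} = \frac{\left(-8\right) k}{k} = -8$)
$g{\left(h{\left(5 \right)} \right)} U{\left(0,0 \right)} + q{\left(-12 \right)} = \left(-8\right) 12 + \left(2 + \left(-12\right)^{2}\right) = -96 + \left(2 + 144\right) = -96 + 146 = 50$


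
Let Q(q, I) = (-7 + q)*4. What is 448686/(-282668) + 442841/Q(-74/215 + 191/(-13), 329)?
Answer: -87495050094977/17410087456 ≈ -5025.5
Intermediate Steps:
Q(q, I) = -28 + 4*q
448686/(-282668) + 442841/Q(-74/215 + 191/(-13), 329) = 448686/(-282668) + 442841/(-28 + 4*(-74/215 + 191/(-13))) = 448686*(-1/282668) + 442841/(-28 + 4*(-74*1/215 + 191*(-1/13))) = -224343/141334 + 442841/(-28 + 4*(-74/215 - 191/13)) = -224343/141334 + 442841/(-28 + 4*(-42027/2795)) = -224343/141334 + 442841/(-28 - 168108/2795) = -224343/141334 + 442841/(-246368/2795) = -224343/141334 + 442841*(-2795/246368) = -224343/141334 - 1237740595/246368 = -87495050094977/17410087456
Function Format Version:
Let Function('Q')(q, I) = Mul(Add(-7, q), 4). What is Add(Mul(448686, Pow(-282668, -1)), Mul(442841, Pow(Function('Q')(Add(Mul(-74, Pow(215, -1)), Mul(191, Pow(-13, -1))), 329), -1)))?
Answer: Rational(-87495050094977, 17410087456) ≈ -5025.5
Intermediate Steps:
Function('Q')(q, I) = Add(-28, Mul(4, q))
Add(Mul(448686, Pow(-282668, -1)), Mul(442841, Pow(Function('Q')(Add(Mul(-74, Pow(215, -1)), Mul(191, Pow(-13, -1))), 329), -1))) = Add(Mul(448686, Pow(-282668, -1)), Mul(442841, Pow(Add(-28, Mul(4, Add(Mul(-74, Pow(215, -1)), Mul(191, Pow(-13, -1))))), -1))) = Add(Mul(448686, Rational(-1, 282668)), Mul(442841, Pow(Add(-28, Mul(4, Add(Mul(-74, Rational(1, 215)), Mul(191, Rational(-1, 13))))), -1))) = Add(Rational(-224343, 141334), Mul(442841, Pow(Add(-28, Mul(4, Add(Rational(-74, 215), Rational(-191, 13)))), -1))) = Add(Rational(-224343, 141334), Mul(442841, Pow(Add(-28, Mul(4, Rational(-42027, 2795))), -1))) = Add(Rational(-224343, 141334), Mul(442841, Pow(Add(-28, Rational(-168108, 2795)), -1))) = Add(Rational(-224343, 141334), Mul(442841, Pow(Rational(-246368, 2795), -1))) = Add(Rational(-224343, 141334), Mul(442841, Rational(-2795, 246368))) = Add(Rational(-224343, 141334), Rational(-1237740595, 246368)) = Rational(-87495050094977, 17410087456)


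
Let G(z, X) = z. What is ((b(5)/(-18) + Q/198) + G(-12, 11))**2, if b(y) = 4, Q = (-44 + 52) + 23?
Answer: 5707321/39204 ≈ 145.58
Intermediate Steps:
Q = 31 (Q = 8 + 23 = 31)
((b(5)/(-18) + Q/198) + G(-12, 11))**2 = ((4/(-18) + 31/198) - 12)**2 = ((4*(-1/18) + 31*(1/198)) - 12)**2 = ((-2/9 + 31/198) - 12)**2 = (-13/198 - 12)**2 = (-2389/198)**2 = 5707321/39204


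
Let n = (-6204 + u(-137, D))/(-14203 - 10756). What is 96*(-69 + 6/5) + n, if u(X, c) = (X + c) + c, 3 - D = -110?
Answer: -812235121/124795 ≈ -6508.6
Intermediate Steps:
D = 113 (D = 3 - 1*(-110) = 3 + 110 = 113)
u(X, c) = X + 2*c
n = 6115/24959 (n = (-6204 + (-137 + 2*113))/(-14203 - 10756) = (-6204 + (-137 + 226))/(-24959) = (-6204 + 89)*(-1/24959) = -6115*(-1/24959) = 6115/24959 ≈ 0.24500)
96*(-69 + 6/5) + n = 96*(-69 + 6/5) + 6115/24959 = 96*(-339/5) + 6115/24959 = -32544/5 + 6115/24959 = -812235121/124795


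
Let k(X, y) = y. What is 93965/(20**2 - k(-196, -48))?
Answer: 93965/448 ≈ 209.74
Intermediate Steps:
93965/(20**2 - k(-196, -48)) = 93965/(20**2 - 1*(-48)) = 93965/(400 + 48) = 93965/448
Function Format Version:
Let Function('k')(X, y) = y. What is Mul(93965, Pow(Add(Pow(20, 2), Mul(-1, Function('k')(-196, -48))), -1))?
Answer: Rational(93965, 448) ≈ 209.74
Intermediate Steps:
Mul(93965, Pow(Add(Pow(20, 2), Mul(-1, Function('k')(-196, -48))), -1)) = Mul(93965, Pow(Add(Pow(20, 2), Mul(-1, -48)), -1)) = Mul(93965, Pow(Add(400, 48), -1)) = Mul(93965, Pow(448, -1)) = Mul(93965, Rational(1, 448)) = Rational(93965, 448)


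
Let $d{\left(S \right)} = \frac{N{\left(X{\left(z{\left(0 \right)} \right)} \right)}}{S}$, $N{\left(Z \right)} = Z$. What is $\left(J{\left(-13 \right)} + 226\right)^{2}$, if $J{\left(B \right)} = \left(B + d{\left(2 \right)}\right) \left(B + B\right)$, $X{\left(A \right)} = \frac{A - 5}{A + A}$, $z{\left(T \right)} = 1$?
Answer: $348100$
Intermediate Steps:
$X{\left(A \right)} = \frac{-5 + A}{2 A}$
$d{\left(S \right)} = - \frac{2}{S}$ ($d{\left(S \right)} = \frac{\frac{1}{2} \cdot 1^{-1} \left(-5 + 1\right)}{S} = \frac{\frac{1}{2} \cdot 1 \left(-4\right)}{S} = - \frac{2}{S}$)
$J{\left(B \right)} = 2 B \left(-1 + B\right)$ ($J{\left(B \right)} = \left(B - \frac{2}{2}\right) \left(B + B\right) = \left(B - 1\right) 2 B = \left(-1 + B\right) 2 B = 2 B \left(-1 + B\right)$)
$\left(J{\left(-13 \right)} + 226\right)^{2} = \left(2 \left(-13\right) \left(-1 - 13\right) + 226\right)^{2} = \left(2 \left(-13\right) \left(-14\right) + 226\right)^{2} = \left(364 + 226\right)^{2} = 590^{2} = 348100$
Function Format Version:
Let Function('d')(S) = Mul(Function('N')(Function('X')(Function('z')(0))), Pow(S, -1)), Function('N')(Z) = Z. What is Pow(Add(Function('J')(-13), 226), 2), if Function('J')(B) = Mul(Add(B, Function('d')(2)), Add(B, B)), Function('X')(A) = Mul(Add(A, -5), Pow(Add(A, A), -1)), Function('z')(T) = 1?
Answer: 348100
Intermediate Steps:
Function('X')(A) = Mul(Rational(1, 2), Pow(A, -1), Add(-5, A)) (Function('X')(A) = Mul(Add(-5, A), Pow(Mul(2, A), -1)) = Mul(Add(-5, A), Mul(Rational(1, 2), Pow(A, -1))) = Mul(Rational(1, 2), Pow(A, -1), Add(-5, A)))
Function('d')(S) = Mul(-2, Pow(S, -1)) (Function('d')(S) = Mul(Mul(Rational(1, 2), Pow(1, -1), Add(-5, 1)), Pow(S, -1)) = Mul(Mul(Rational(1, 2), 1, -4), Pow(S, -1)) = Mul(-2, Pow(S, -1)))
Function('J')(B) = Mul(2, B, Add(-1, B)) (Function('J')(B) = Mul(Add(B, Mul(-2, Pow(2, -1))), Add(B, B)) = Mul(Add(B, Mul(-2, Rational(1, 2))), Mul(2, B)) = Mul(Add(B, -1), Mul(2, B)) = Mul(Add(-1, B), Mul(2, B)) = Mul(2, B, Add(-1, B)))
Pow(Add(Function('J')(-13), 226), 2) = Pow(Add(Mul(2, -13, Add(-1, -13)), 226), 2) = Pow(Add(Mul(2, -13, -14), 226), 2) = Pow(Add(364, 226), 2) = Pow(590, 2) = 348100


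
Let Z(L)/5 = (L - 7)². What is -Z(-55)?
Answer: -19220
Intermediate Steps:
Z(L) = 5*(-7 + L)² (Z(L) = 5*(L - 7)² = 5*(-7 + L)²)
-Z(-55) = -5*(-7 - 55)² = -5*(-62)² = -5*3844 = -1*19220 = -19220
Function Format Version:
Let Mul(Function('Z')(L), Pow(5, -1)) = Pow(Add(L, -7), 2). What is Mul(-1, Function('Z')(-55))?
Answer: -19220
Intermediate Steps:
Function('Z')(L) = Mul(5, Pow(Add(-7, L), 2)) (Function('Z')(L) = Mul(5, Pow(Add(L, -7), 2)) = Mul(5, Pow(Add(-7, L), 2)))
Mul(-1, Function('Z')(-55)) = Mul(-1, Mul(5, Pow(Add(-7, -55), 2))) = Mul(-1, Mul(5, Pow(-62, 2))) = Mul(-1, Mul(5, 3844)) = Mul(-1, 19220) = -19220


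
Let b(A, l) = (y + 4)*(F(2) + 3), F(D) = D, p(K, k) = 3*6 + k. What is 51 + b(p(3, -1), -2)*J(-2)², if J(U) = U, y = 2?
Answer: 171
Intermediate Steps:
p(K, k) = 18 + k
b(A, l) = 30 (b(A, l) = (2 + 4)*(2 + 3) = 6*5 = 30)
51 + b(p(3, -1), -2)*J(-2)² = 51 + 30*(-2)² = 51 + 30*4 = 51 + 120 = 171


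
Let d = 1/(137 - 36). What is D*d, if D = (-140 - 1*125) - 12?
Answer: -277/101 ≈ -2.7426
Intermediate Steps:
D = -277 (D = (-140 - 125) - 12 = -265 - 12 = -277)
d = 1/101 ≈ 0.0099010
D*d = -277*1/101 = -277/101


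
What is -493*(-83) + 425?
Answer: 41344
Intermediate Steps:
-493*(-83) + 425 = 40919 + 425 = 41344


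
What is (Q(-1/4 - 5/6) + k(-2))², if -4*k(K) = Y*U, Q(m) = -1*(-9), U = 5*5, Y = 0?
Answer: 81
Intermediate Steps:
U = 25
Q(m) = 9
k(K) = 0 (k(K) = -0*25 = -¼*0 = 0)
(Q(-1/4 - 5/6) + k(-2))² = (9 + 0)² = 9² = 81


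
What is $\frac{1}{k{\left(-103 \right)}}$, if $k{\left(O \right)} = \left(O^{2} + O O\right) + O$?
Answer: $\frac{1}{21115} \approx 4.736 \cdot 10^{-5}$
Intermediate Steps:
$k{\left(O \right)} = O + 2 O^{2}$ ($k{\left(O \right)} = \left(O^{2} + O^{2}\right) + O = 2 O^{2} + O = O + 2 O^{2}$)
$\frac{1}{k{\left(-103 \right)}} = \frac{1}{\left(-103\right) \left(1 + 2 \left(-103\right)\right)} = \frac{1}{\left(-103\right) \left(1 - 206\right)} = \frac{1}{\left(-103\right) \left(-205\right)} = \frac{1}{21115}$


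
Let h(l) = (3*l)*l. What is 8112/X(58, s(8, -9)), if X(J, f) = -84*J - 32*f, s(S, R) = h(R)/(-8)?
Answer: -52/25 ≈ -2.0800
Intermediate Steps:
h(l) = 3*l²
s(S, R) = -3*R²/8 (s(S, R) = (3*R²)/(-8) = (3*R²)*(-⅛) = -3*R²/8)
8112/X(58, s(8, -9)) = 8112/(-84*58 - (-12)*(-9)²) = 8112/(-4872 - (-12)*81) = 8112/(-4872 - 32*(-243/8)) = 8112/(-4872 + 972) = 8112/(-3900) = 8112*(-1/3900) = -52/25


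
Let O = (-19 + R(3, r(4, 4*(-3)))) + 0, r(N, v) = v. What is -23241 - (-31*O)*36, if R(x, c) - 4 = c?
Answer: -53373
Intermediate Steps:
R(x, c) = 4 + c
O = -27 (O = (-19 + (4 + 4*(-3))) + 0 = (-19 + (4 - 12)) + 0 = (-19 - 8) + 0 = -27 + 0 = -27)
-23241 - (-31*O)*36 = -23241 - (-31*(-27))*36 = -23241 - 837*36 = -23241 - 1*30132 = -23241 - 30132 = -53373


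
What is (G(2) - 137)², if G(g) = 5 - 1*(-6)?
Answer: 15876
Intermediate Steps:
G(g) = 11 (G(g) = 5 + 6 = 11)
(G(2) - 137)² = (11 - 137)² = (-126)² = 15876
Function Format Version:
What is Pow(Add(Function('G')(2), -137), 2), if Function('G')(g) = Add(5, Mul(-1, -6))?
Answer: 15876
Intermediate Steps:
Function('G')(g) = 11 (Function('G')(g) = Add(5, 6) = 11)
Pow(Add(Function('G')(2), -137), 2) = Pow(Add(11, -137), 2) = Pow(-126, 2) = 15876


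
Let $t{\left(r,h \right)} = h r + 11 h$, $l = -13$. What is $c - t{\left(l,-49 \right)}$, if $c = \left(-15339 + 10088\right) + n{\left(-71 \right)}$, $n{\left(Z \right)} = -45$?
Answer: $-5394$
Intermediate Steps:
$t{\left(r,h \right)} = 11 h + h r$
$c = -5296$ ($c = \left(-15339 + 10088\right) - 45 = -5251 - 45 = -5296$)
$c - t{\left(l,-49 \right)} = -5296 - - 49 \left(11 - 13\right) = -5296 - \left(-49\right) \left(-2\right) = -5296 - 98 = -5394$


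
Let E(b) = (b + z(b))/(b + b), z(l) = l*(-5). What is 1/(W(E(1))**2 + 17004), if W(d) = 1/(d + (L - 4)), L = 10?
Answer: 16/272065 ≈ 5.8809e-5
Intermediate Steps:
z(l) = -5*l
E(b) = -2 (E(b) = (b - 5*b)/(b + b) = (-4*b)/((2*b)) = (-4*b)*(1/(2*b)) = -2)
W(d) = 1/(6 + d) (W(d) = 1/(d + (10 - 4)) = 1/(d + 6) = 1/(6 + d))
1/(W(E(1))**2 + 17004) = 1/((1/(6 - 2))**2 + 17004) = 1/((1/4)**2 + 17004) = 1/(1/16 + 17004) = 1/(272065/16) = 16/272065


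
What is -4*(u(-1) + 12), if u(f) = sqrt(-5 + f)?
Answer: -48 - 4*I*sqrt(6) ≈ -48.0 - 9.798*I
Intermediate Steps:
-4*(u(-1) + 12) = -4*(sqrt(-5 - 1) + 12) = -4*(sqrt(-6) + 12) = -4*(I*sqrt(6) + 12) = -4*(12 + I*sqrt(6)) = -48 - 4*I*sqrt(6)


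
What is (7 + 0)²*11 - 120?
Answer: 419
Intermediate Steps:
(7 + 0)²*11 - 120 = 7²*11 - 120 = 49*11 - 120 = 539 - 120 = 419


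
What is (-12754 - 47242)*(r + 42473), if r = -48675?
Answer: 372095192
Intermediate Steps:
(-12754 - 47242)*(r + 42473) = (-12754 - 47242)*(-48675 + 42473) = -59996*(-6202) = 372095192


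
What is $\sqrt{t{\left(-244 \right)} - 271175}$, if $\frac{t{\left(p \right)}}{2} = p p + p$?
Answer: $i \sqrt{152591} \approx 390.63 i$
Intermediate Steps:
$t{\left(p \right)} = 2 p + 2 p^{2}$ ($t{\left(p \right)} = 2 \left(p p + p\right) = 2 \left(p^{2} + p\right) = 2 \left(p + p^{2}\right) = 2 p + 2 p^{2}$)
$\sqrt{t{\left(-244 \right)} - 271175} = \sqrt{2 \left(-244\right) \left(1 - 244\right) - 271175} = \sqrt{2 \left(-244\right) \left(-243\right) - 271175} = \sqrt{118584 - 271175} = \sqrt{-152591} = i \sqrt{152591}$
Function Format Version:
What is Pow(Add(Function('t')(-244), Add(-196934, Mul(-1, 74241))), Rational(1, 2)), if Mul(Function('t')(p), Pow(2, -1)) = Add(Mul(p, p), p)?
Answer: Mul(I, Pow(152591, Rational(1, 2))) ≈ Mul(390.63, I)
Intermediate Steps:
Function('t')(p) = Add(Mul(2, p), Mul(2, Pow(p, 2))) (Function('t')(p) = Mul(2, Add(Mul(p, p), p)) = Mul(2, Add(Pow(p, 2), p)) = Mul(2, Add(p, Pow(p, 2))) = Add(Mul(2, p), Mul(2, Pow(p, 2))))
Pow(Add(Function('t')(-244), Add(-196934, Mul(-1, 74241))), Rational(1, 2)) = Pow(Add(Mul(2, -244, Add(1, -244)), Add(-196934, Mul(-1, 74241))), Rational(1, 2)) = Pow(Add(Mul(2, -244, -243), Add(-196934, -74241)), Rational(1, 2)) = Pow(Add(118584, -271175), Rational(1, 2)) = Pow(-152591, Rational(1, 2)) = Mul(I, Pow(152591, Rational(1, 2)))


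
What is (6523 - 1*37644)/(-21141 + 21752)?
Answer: -31121/611 ≈ -50.935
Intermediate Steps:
(6523 - 1*37644)/(-21141 + 21752) = (6523 - 37644)/611 = -31121*1/611 = -31121/611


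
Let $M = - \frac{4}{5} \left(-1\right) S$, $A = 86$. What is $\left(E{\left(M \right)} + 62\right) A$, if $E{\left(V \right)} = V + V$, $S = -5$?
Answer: $4644$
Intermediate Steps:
$M = -4$ ($M = - \frac{4}{5} \left(-1\right) \left(-5\right) = \left(-4\right) \frac{1}{5} \left(-1\right) \left(-5\right) = \left(- \frac{4}{5}\right) \left(-1\right) \left(-5\right) = \frac{4}{5} \left(-5\right) = -4$)
$E{\left(V \right)} = 2 V$
$\left(E{\left(M \right)} + 62\right) A = \left(2 \left(-4\right) + 62\right) 86 = \left(-8 + 62\right) 86 = 54 \cdot 86 = 4644$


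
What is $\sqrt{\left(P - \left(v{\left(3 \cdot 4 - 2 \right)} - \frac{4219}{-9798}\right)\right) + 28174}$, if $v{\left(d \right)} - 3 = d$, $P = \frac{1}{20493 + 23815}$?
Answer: $\frac{\sqrt{331711565483583065055}}{108532446} \approx 167.81$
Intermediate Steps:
$P = \frac{1}{44308} \approx 2.2569 \cdot 10^{-5}$
$v{\left(d \right)} = 3 + d$
$\sqrt{\left(P - \left(v{\left(3 \cdot 4 - 2 \right)} - \frac{4219}{-9798}\right)\right) + 28174} = \sqrt{\left(\frac{1}{44308} - \left(\left(3 + \left(3 \cdot 4 - 2\right)\right) - \frac{4219}{-9798}\right)\right) + 28174} = \sqrt{\left(\frac{1}{44308} - \left(\left(3 + \left(12 - 2\right)\right) - - \frac{4219}{9798}\right)\right) + 28174} = \sqrt{\left(\frac{1}{44308} - \left(\left(3 + 10\right) + \frac{4219}{9798}\right)\right) + 28174} = \sqrt{\left(\frac{1}{44308} - \left(13 + \frac{4219}{9798}\right)\right) + 28174} = \sqrt{\left(\frac{1}{44308} - \frac{131593}{9798}\right) + 28174} = \sqrt{- \frac{2915306423}{217064892} + 28174} = \sqrt{\frac{6112670960785}{217064892}} = \frac{\sqrt{331711565483583065055}}{108532446}$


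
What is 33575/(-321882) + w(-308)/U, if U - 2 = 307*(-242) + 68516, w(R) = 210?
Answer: -65381105/464797608 ≈ -0.14067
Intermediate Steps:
U = -5776 (U = 2 + (307*(-242) + 68516) = 2 + (-74294 + 68516) = 2 - 5778 = -5776)
33575/(-321882) + w(-308)/U = 33575/(-321882) + 210/(-5776) = 33575*(-1/321882) + 210*(-1/5776) = -33575/321882 - 105/2888 = -65381105/464797608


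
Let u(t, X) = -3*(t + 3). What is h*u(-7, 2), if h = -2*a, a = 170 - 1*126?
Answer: -1056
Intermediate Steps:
a = 44 (a = 170 - 126 = 44)
u(t, X) = -9 - 3*t (u(t, X) = -3*(3 + t) = -9 - 3*t)
h = -88 (h = -2*44 = -88)
h*u(-7, 2) = -88*(-9 - 3*(-7)) = -88*(-9 + 21) = -88*12 = -1056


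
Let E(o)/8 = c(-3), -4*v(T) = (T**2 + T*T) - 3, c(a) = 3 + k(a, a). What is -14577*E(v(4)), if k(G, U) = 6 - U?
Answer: -1399392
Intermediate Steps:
c(a) = 9 - a (c(a) = 3 + (6 - a) = 9 - a)
v(T) = 3/4 - T**2/2 (v(T) = -((T**2 + T*T) - 3)/4 = -((T**2 + T**2) - 3)/4 = -(2*T**2 - 3)/4 = -(-3 + 2*T**2)/4 = 3/4 - T**2/2)
E(o) = 96 (E(o) = 8*(9 - 1*(-3)) = 8*(9 + 3) = 8*12 = 96)
-14577*E(v(4)) = -14577*96 = -1399392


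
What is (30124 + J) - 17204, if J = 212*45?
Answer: 22460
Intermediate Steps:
J = 9540
(30124 + J) - 17204 = (30124 + 9540) - 17204 = 39664 - 17204 = 22460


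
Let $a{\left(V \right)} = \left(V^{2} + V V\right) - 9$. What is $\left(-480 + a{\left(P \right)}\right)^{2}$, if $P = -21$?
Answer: $154449$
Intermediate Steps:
$a{\left(V \right)} = -9 + 2 V^{2}$ ($a{\left(V \right)} = \left(V^{2} + V^{2}\right) - 9 = 2 V^{2} - 9 = -9 + 2 V^{2}$)
$\left(-480 + a{\left(P \right)}\right)^{2} = \left(-480 - \left(9 - 2 \left(-21\right)^{2}\right)\right)^{2} = \left(-480 + \left(-9 + 2 \cdot 441\right)\right)^{2} = \left(-480 + \left(-9 + 882\right)\right)^{2} = \left(-480 + 873\right)^{2} = 393^{2} = 154449$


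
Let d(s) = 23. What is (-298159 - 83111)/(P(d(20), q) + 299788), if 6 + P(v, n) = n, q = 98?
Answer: -12709/9996 ≈ -1.2714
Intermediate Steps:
P(v, n) = -6 + n
(-298159 - 83111)/(P(d(20), q) + 299788) = (-298159 - 83111)/((-6 + 98) + 299788) = -381270/(92 + 299788) = -381270/299880 = -381270*1/299880 = -12709/9996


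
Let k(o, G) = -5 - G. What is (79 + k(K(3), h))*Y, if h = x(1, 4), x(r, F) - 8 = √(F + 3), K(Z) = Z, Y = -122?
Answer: -8052 + 122*√7 ≈ -7729.2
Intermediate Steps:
x(r, F) = 8 + √(3 + F) (x(r, F) = 8 + √(F + 3) = 8 + √(3 + F))
h = 8 + √7 (h = 8 + √(3 + 4) = 8 + √7 ≈ 10.646)
(79 + k(K(3), h))*Y = (79 + (-5 - (8 + √7)))*(-122) = (79 + (-5 + (-8 - √7)))*(-122) = (79 + (-13 - √7))*(-122) = (66 - √7)*(-122) = -8052 + 122*√7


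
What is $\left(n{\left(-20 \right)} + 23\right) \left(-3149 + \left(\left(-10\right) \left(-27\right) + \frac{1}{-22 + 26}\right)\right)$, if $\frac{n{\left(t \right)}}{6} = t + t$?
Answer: $\frac{2498755}{4} \approx 6.2469 \cdot 10^{5}$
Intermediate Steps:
$n{\left(t \right)} = 12 t$ ($n{\left(t \right)} = 6 \left(t + t\right) = 6 \cdot 2 t = 12 t$)
$\left(n{\left(-20 \right)} + 23\right) \left(-3149 + \left(\left(-10\right) \left(-27\right) + \frac{1}{-22 + 26}\right)\right) = \left(12 \left(-20\right) + 23\right) \left(-3149 + \left(\left(-10\right) \left(-27\right) + \frac{1}{-22 + 26}\right)\right) = \left(-240 + 23\right) \left(-3149 + \left(270 + \frac{1}{4}\right)\right) = - 217 \left(-3149 + \left(270 + \frac{1}{4}\right)\right) = - 217 \left(-3149 + \frac{1081}{4}\right) = \left(-217\right) \left(- \frac{11515}{4}\right) = \frac{2498755}{4}$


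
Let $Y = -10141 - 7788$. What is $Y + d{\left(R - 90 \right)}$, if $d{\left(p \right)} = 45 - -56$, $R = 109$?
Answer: $-17828$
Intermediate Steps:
$d{\left(p \right)} = 101$ ($d{\left(p \right)} = 45 + 56 = 101$)
$Y = -17929$ ($Y = -10141 - 7788 = -17929$)
$Y + d{\left(R - 90 \right)} = -17929 + 101 = -17828$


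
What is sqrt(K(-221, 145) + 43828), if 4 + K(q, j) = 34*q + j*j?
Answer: sqrt(57335) ≈ 239.45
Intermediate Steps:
K(q, j) = -4 + j**2 + 34*q (K(q, j) = -4 + (34*q + j*j) = -4 + (34*q + j**2) = -4 + (j**2 + 34*q) = -4 + j**2 + 34*q)
sqrt(K(-221, 145) + 43828) = sqrt((-4 + 145**2 + 34*(-221)) + 43828) = sqrt((-4 + 21025 - 7514) + 43828) = sqrt(13507 + 43828) = sqrt(57335)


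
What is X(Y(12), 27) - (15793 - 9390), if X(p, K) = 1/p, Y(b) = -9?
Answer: -57628/9 ≈ -6403.1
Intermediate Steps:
X(Y(12), 27) - (15793 - 9390) = 1/(-9) - (15793 - 9390) = -⅑ - 1*6403 = -⅑ - 6403 = -57628/9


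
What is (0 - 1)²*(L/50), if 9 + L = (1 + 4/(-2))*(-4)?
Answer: -⅒ ≈ -0.10000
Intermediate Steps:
L = -5 (L = -9 + (1 + 4/(-2))*(-4) = -9 + (1 + 4*(-½))*(-4) = -9 + (1 - 2)*(-4) = -9 - 1*(-4) = -9 + 4 = -5)
(0 - 1)²*(L/50) = (0 - 1)²*(-5/50) = (-1)²*(-5*1/50) = 1*(-⅒) = -⅒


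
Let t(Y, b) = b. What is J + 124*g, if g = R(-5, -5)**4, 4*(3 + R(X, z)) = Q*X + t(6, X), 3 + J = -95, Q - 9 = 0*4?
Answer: 28628759/4 ≈ 7.1572e+6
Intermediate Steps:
Q = 9 (Q = 9 + 0*4 = 9 + 0 = 9)
J = -98 (J = -3 - 95 = -98)
R(X, z) = -3 + 5*X/2 (R(X, z) = -3 + (9*X + X)/4 = -3 + (10*X)/4 = -3 + 5*X/2)
g = 923521/16 (g = (-3 + (5/2)*(-5))**4 = (-3 - 25/2)**4 = (-31/2)**4 = 923521/16 ≈ 57720.)
J + 124*g = -98 + 124*(923521/16) = -98 + 28629151/4 = 28628759/4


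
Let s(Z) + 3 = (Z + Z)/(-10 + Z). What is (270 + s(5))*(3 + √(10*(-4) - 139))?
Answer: 795 + 265*I*√179 ≈ 795.0 + 3545.5*I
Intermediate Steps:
s(Z) = -3 + 2*Z/(-10 + Z) (s(Z) = -3 + (Z + Z)/(-10 + Z) = -3 + (2*Z)/(-10 + Z) = -3 + 2*Z/(-10 + Z))
(270 + s(5))*(3 + √(10*(-4) - 139)) = (270 + (30 - 1*5)/(-10 + 5))*(3 + √(10*(-4) - 139)) = (270 + (30 - 5)/(-5))*(3 + √(-40 - 139)) = (270 - ⅕*25)*(3 + √(-179)) = (270 - 5)*(3 + I*√179) = 265*(3 + I*√179) = 795 + 265*I*√179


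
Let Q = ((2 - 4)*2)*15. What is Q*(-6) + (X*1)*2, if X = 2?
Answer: 364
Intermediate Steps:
Q = -60 (Q = -2*2*15 = -4*15 = -60)
Q*(-6) + (X*1)*2 = -60*(-6) + (2*1)*2 = 360 + 2*2 = 360 + 4 = 364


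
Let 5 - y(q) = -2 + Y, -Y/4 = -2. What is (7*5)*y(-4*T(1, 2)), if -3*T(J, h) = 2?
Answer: -35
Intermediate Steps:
Y = 8 (Y = -4*(-2) = 8)
T(J, h) = -2/3 (T(J, h) = -1/3*2 = -2/3)
y(q) = -1 (y(q) = 5 - (-2 + 8) = 5 - 1*6 = 5 - 6 = -1)
(7*5)*y(-4*T(1, 2)) = (7*5)*(-1) = 35*(-1) = -35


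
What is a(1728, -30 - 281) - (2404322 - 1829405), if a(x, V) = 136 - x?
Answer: -576509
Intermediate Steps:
a(1728, -30 - 281) - (2404322 - 1829405) = (136 - 1*1728) - (2404322 - 1829405) = (136 - 1728) - 1*574917 = -1592 - 574917 = -576509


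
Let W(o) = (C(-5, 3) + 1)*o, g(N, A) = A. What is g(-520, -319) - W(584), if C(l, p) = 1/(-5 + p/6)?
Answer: -6959/9 ≈ -773.22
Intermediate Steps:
C(l, p) = 1/(-5 + p/6) (C(l, p) = 1/(-5 + p*(1/6)) = 1/(-5 + p/6))
W(o) = 7*o/9 (W(o) = (6/(-30 + 3) + 1)*o = (6/(-27) + 1)*o = (6*(-1/27) + 1)*o = (-2/9 + 1)*o = 7*o/9)
g(-520, -319) - W(584) = -319 - 7*584/9 = -319 - 1*4088/9 = -319 - 4088/9 = -6959/9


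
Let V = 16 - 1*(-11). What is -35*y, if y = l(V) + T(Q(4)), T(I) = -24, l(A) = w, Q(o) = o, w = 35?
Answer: -385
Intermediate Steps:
V = 27 (V = 16 + 11 = 27)
l(A) = 35
y = 11 (y = 35 - 24 = 11)
-35*y = -35*11 = -385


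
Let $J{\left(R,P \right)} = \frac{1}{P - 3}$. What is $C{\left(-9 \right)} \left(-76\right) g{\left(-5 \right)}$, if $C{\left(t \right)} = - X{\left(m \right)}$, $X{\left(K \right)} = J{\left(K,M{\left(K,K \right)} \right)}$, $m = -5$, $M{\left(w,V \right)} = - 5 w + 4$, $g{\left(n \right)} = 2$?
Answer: $\frac{76}{13} \approx 5.8462$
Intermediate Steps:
$M{\left(w,V \right)} = 4 - 5 w$
$J{\left(R,P \right)} = \frac{1}{-3 + P}$
$X{\left(K \right)} = \frac{1}{1 - 5 K}$ ($X{\left(K \right)} = \frac{1}{-3 - \left(-4 + 5 K\right)} = \frac{1}{1 - 5 K}$)
$C{\left(t \right)} = - \frac{1}{26}$ ($C{\left(t \right)} = - \frac{-1}{-1 + 5 \left(-5\right)} = - \frac{-1}{-1 - 25} = - \frac{-1}{-26} = - \frac{\left(-1\right) \left(-1\right)}{26} = \left(-1\right) \frac{1}{26} = - \frac{1}{26}$)
$C{\left(-9 \right)} \left(-76\right) g{\left(-5 \right)} = \left(- \frac{1}{26}\right) \left(-76\right) 2 = \frac{38}{13} \cdot 2 = \frac{76}{13}$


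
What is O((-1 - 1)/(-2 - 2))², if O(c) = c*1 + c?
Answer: 1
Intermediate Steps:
O(c) = 2*c (O(c) = c + c = 2*c)
O((-1 - 1)/(-2 - 2))² = (2*((-1 - 1)/(-2 - 2)))² = (2*(-2/(-4)))² = (2*(-2*(-¼)))² = (2*(½))² = 1² = 1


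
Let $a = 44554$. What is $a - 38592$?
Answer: $5962$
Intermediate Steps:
$a - 38592 = 44554 - 38592 = 5962$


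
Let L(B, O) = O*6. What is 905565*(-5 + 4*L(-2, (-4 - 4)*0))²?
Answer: 22639125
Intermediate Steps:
L(B, O) = 6*O
905565*(-5 + 4*L(-2, (-4 - 4)*0))² = 905565*(-5 + 4*(6*((-4 - 4)*0)))² = 905565*(-5 + 4*(6*(-8*0)))² = 905565*(-5 + 4*(6*0))² = 905565*(-5 + 4*0)² = 905565*(-5 + 0)² = 905565*(-5)² = 905565*25 = 22639125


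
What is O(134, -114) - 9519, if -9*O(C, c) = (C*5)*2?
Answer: -87011/9 ≈ -9667.9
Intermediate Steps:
O(C, c) = -10*C/9 (O(C, c) = -C*5*2/9 = -5*C*2/9 = -10*C/9)
O(134, -114) - 9519 = -10/9*134 - 9519 = -1340/9 - 9519 = -87011/9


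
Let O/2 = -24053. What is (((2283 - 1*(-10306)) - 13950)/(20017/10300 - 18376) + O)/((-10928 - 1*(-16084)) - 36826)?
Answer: 4552090180349/2996817818805 ≈ 1.5190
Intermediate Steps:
O = -48106 (O = 2*(-24053) = -48106)
(((2283 - 1*(-10306)) - 13950)/(20017/10300 - 18376) + O)/((-10928 - 1*(-16084)) - 36826) = (((2283 - 1*(-10306)) - 13950)/(20017/10300 - 18376) - 48106)/((-10928 - 1*(-16084)) - 36826) = (((2283 + 10306) - 13950)/(20017*(1/10300) - 18376) - 48106)/((-10928 + 16084) - 36826) = ((12589 - 13950)/(20017/10300 - 18376) - 48106)/(5156 - 36826) = (-1361/(-189252783/10300) - 48106)/(-31670) = (-1361*(-10300/189252783) - 48106)*(-1/31670) = (14018300/189252783 - 48106)*(-1/31670) = -9104180360698/189252783*(-1/31670) = 4552090180349/2996817818805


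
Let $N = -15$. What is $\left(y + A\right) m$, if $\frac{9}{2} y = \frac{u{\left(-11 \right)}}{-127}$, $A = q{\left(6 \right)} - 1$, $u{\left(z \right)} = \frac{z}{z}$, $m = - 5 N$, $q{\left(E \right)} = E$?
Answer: $\frac{142825}{381} \approx 374.87$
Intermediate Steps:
$m = 75$ ($m = \left(-5\right) \left(-15\right) = 75$)
$u{\left(z \right)} = 1$
$A = 5$ ($A = 6 - 1 = 5$)
$y = - \frac{2}{1143}$ ($y = \frac{2 \cdot 1 \frac{1}{-127}}{9} = \frac{2 \cdot 1 \left(- \frac{1}{127}\right)}{9} = \frac{2}{9} \left(- \frac{1}{127}\right) = - \frac{2}{1143} \approx -0.0017498$)
$\left(y + A\right) m = \left(- \frac{2}{1143} + 5\right) 75 = \frac{5713}{1143} \cdot 75 = \frac{142825}{381}$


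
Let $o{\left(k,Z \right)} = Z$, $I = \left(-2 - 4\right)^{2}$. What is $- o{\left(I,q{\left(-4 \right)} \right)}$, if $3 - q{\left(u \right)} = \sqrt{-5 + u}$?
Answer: $-3 + 3 i \approx -3.0 + 3.0 i$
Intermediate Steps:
$q{\left(u \right)} = 3 - \sqrt{-5 + u}$
$I = 36$ ($I = \left(-6\right)^{2} = 36$)
$- o{\left(I,q{\left(-4 \right)} \right)} = - (3 - \sqrt{-5 - 4}) = - (3 - \sqrt{-9}) = - (3 - 3 i) = -3 + 3 i$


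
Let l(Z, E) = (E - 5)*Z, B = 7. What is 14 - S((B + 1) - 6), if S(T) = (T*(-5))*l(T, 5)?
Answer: 14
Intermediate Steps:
l(Z, E) = Z*(-5 + E) (l(Z, E) = (-5 + E)*Z = Z*(-5 + E))
S(T) = 0 (S(T) = (T*(-5))*(T*(-5 + 5)) = (-5*T)*(T*0) = -5*T*0 = 0)
14 - S((B + 1) - 6) = 14 - 1*0 = 14 + 0 = 14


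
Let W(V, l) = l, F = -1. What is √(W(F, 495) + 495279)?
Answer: 3*√55086 ≈ 704.11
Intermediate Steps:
√(W(F, 495) + 495279) = √(495 + 495279) = √495774 = 3*√55086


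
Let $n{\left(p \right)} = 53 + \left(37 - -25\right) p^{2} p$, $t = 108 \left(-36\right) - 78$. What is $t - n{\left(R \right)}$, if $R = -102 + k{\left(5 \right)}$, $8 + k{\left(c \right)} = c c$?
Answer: $38071731$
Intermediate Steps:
$k{\left(c \right)} = -8 + c^{2}$ ($k{\left(c \right)} = -8 + c c = -8 + c^{2}$)
$R = -85$ ($R = -102 - \left(8 - 5^{2}\right) = -102 + \left(-8 + 25\right) = -102 + 17 = -85$)
$t = -3966$ ($t = -3888 - 78 = -3966$)
$n{\left(p \right)} = 53 + 62 p^{3}$ ($n{\left(p \right)} = 53 + \left(37 + 25\right) p^{2} p = 53 + 62 p^{2} p = 53 + 62 p^{3}$)
$t - n{\left(R \right)} = -3966 - \left(53 + 62 \left(-85\right)^{3}\right) = -3966 - \left(53 + 62 \left(-614125\right)\right) = -3966 - \left(53 - 38075750\right) = -3966 - -38075697 = -3966 + 38075697 = 38071731$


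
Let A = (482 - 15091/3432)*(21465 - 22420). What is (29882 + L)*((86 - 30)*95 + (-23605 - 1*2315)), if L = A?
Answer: 3766753751825/429 ≈ 8.7803e+9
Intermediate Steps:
A = -1565372015/3432 (A = (482 - 15091*1/3432)*(-955) = (482 - 15091/3432)*(-955) = (1639133/3432)*(-955) = -1565372015/3432 ≈ -4.5611e+5)
L = -1565372015/3432 ≈ -4.5611e+5
(29882 + L)*((86 - 30)*95 + (-23605 - 1*2315)) = (29882 - 1565372015/3432)*((86 - 30)*95 + (-23605 - 1*2315)) = -1462816991*(56*95 + (-23605 - 2315))/3432 = -1462816991*(5320 - 25920)/3432 = -1462816991/3432*(-20600) = 3766753751825/429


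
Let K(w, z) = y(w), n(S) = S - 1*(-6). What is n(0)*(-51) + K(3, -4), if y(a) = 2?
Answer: -304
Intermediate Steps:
n(S) = 6 + S (n(S) = S + 6 = 6 + S)
K(w, z) = 2
n(0)*(-51) + K(3, -4) = (6 + 0)*(-51) + 2 = 6*(-51) + 2 = -306 + 2 = -304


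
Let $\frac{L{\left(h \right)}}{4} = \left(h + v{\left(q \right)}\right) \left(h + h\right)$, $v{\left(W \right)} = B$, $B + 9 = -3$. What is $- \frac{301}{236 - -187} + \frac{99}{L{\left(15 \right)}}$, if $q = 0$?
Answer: $- \frac{7387}{16920} \approx -0.43658$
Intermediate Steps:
$B = -12$ ($B = -9 - 3 = -12$)
$v{\left(W \right)} = -12$
$L{\left(h \right)} = 8 h \left(-12 + h\right)$ ($L{\left(h \right)} = 4 \left(h - 12\right) \left(h + h\right) = 4 \left(-12 + h\right) 2 h = 4 \cdot 2 h \left(-12 + h\right) = 8 h \left(-12 + h\right)$)
$- \frac{301}{236 - -187} + \frac{99}{L{\left(15 \right)}} = - \frac{301}{236 - -187} + \frac{99}{8 \cdot 15 \left(-12 + 15\right)} = - \frac{301}{236 + 187} + \frac{99}{8 \cdot 15 \cdot 3} = - \frac{301}{423} + \frac{99}{360} = \left(-301\right) \frac{1}{423} + 99 \cdot \frac{1}{360} = - \frac{301}{423} + \frac{11}{40} = - \frac{7387}{16920}$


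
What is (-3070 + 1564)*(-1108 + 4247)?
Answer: -4727334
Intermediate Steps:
(-3070 + 1564)*(-1108 + 4247) = -1506*3139 = -4727334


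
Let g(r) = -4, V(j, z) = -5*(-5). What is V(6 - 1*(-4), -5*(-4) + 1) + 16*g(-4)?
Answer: -39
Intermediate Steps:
V(j, z) = 25
V(6 - 1*(-4), -5*(-4) + 1) + 16*g(-4) = 25 + 16*(-4) = 25 - 64 = -39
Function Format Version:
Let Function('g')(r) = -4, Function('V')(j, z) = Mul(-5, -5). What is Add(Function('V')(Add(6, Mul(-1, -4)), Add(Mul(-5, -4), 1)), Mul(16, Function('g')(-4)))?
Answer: -39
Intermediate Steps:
Function('V')(j, z) = 25
Add(Function('V')(Add(6, Mul(-1, -4)), Add(Mul(-5, -4), 1)), Mul(16, Function('g')(-4))) = Add(25, Mul(16, -4)) = Add(25, -64) = -39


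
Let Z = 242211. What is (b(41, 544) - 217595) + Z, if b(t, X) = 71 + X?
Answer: 25231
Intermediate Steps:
(b(41, 544) - 217595) + Z = ((71 + 544) - 217595) + 242211 = (615 - 217595) + 242211 = -216980 + 242211 = 25231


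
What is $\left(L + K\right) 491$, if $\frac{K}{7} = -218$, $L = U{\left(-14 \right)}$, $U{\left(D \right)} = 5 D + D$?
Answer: $-790510$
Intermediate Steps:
$U{\left(D \right)} = 6 D$
$L = -84$ ($L = 6 \left(-14\right) = -84$)
$K = -1526$ ($K = 7 \left(-218\right) = -1526$)
$\left(L + K\right) 491 = \left(-84 - 1526\right) 491 = \left(-1610\right) 491 = -790510$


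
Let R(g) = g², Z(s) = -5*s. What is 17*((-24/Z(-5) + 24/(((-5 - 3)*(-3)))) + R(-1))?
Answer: 442/25 ≈ 17.680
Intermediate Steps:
17*((-24/Z(-5) + 24/(((-5 - 3)*(-3)))) + R(-1)) = 17*((-24/((-5*(-5))) + 24/(((-5 - 3)*(-3)))) + (-1)²) = 17*((-24/25 + 24/((-8*(-3)))) + 1) = 17*((-24*1/25 + 24/24) + 1) = 17*((-24/25 + 24*(1/24)) + 1) = 17*((-24/25 + 1) + 1) = 17*(1/25 + 1) = 17*(26/25) = 442/25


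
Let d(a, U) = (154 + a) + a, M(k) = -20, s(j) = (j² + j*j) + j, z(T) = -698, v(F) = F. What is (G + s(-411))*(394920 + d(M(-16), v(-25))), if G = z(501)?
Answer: 133020983922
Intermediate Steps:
s(j) = j + 2*j² (s(j) = (j² + j²) + j = 2*j² + j = j + 2*j²)
d(a, U) = 154 + 2*a
G = -698
(G + s(-411))*(394920 + d(M(-16), v(-25))) = (-698 - 411*(1 + 2*(-411)))*(394920 + (154 + 2*(-20))) = (-698 - 411*(1 - 822))*(394920 + (154 - 40)) = (-698 - 411*(-821))*(394920 + 114) = (-698 + 337431)*395034 = 336733*395034 = 133020983922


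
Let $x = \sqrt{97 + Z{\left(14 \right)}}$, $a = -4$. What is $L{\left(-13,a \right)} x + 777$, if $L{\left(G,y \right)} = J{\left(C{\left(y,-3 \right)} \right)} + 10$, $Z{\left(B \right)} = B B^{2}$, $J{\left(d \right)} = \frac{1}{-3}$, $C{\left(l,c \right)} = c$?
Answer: $777 + \frac{29 \sqrt{2841}}{3} \approx 1292.2$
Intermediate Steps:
$J{\left(d \right)} = - \frac{1}{3}$
$Z{\left(B \right)} = B^{3}$
$L{\left(G,y \right)} = \frac{29}{3}$ ($L{\left(G,y \right)} = - \frac{1}{3} + 10 = \frac{29}{3}$)
$x = \sqrt{2841}$ ($x = \sqrt{97 + 14^{3}} = \sqrt{97 + 2744} = \sqrt{2841} \approx 53.301$)
$L{\left(-13,a \right)} x + 777 = \frac{29 \sqrt{2841}}{3} + 777 = 777 + \frac{29 \sqrt{2841}}{3}$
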